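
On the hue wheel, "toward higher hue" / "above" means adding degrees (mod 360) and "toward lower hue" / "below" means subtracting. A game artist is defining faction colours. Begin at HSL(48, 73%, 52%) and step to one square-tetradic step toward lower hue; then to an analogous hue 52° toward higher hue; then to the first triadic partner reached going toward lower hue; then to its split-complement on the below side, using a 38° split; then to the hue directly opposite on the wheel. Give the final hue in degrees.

square ↓ −90°: 48 − 90 = -42 → -42 + 360 = 318°
analog 52° ↑ +52°: 318 + 52 = 370 → 370 − 360 = 10°
triadic ↓ −120°: 10 − 120 = -110 → -110 + 360 = 250°
split-comp 38° ↓ +142°: 250 + 142 = 392 → 392 − 360 = 32°
complement +180°: 32 + 180 = 212°

212°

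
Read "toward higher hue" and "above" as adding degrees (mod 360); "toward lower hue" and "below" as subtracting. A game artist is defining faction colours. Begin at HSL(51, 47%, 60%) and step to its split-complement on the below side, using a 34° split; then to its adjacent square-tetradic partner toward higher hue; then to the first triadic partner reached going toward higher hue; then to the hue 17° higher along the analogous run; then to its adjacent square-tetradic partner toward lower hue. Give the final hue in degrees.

+146° (split-comp 34° ↓): 51 + 146 = 197°
+90° (square ↑): 197 + 90 = 287°
+120° (triadic ↑): 287 + 120 = 407 → 407 − 360 = 47°
+17° (analog 17° ↑): 47 + 17 = 64°
−90° (square ↓): 64 − 90 = -26 → -26 + 360 = 334°

334°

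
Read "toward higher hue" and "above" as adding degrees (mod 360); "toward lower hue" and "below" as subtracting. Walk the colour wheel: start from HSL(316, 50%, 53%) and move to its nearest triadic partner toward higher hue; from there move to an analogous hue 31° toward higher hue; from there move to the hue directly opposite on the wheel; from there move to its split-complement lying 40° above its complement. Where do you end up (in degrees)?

147°

triadic ↑ +120°: 316 + 120 = 436 → 436 − 360 = 76°
analog 31° ↑ +31°: 76 + 31 = 107°
complement +180°: 107 + 180 = 287°
split-comp 40° ↑ +220°: 287 + 220 = 507 → 507 − 360 = 147°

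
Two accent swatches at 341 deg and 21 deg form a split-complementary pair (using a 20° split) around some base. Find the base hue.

181°

The accents sit 20° either side of the complement, so the complement is their short-arc midpoint on the wheel.
Short-arc midpoint of 341° and 21°: 1°.
Base is 180° from the complement: 1 − 180 = -179 → -179 + 360 = 181°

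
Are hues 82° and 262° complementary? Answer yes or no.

Angular distance: |82 − 262| = 180 = 180°.
Complementary requires 180°.

yes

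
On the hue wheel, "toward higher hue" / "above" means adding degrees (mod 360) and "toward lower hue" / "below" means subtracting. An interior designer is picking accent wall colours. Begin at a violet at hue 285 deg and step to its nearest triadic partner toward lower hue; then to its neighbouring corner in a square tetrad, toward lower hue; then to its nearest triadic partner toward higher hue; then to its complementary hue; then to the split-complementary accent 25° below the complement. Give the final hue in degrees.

170°

triadic ↓ −120°: 285 − 120 = 165°
square ↓ −90°: 165 − 90 = 75°
triadic ↑ +120°: 75 + 120 = 195°
complement +180°: 195 + 180 = 375 → 375 − 360 = 15°
split-comp 25° ↓ +155°: 15 + 155 = 170°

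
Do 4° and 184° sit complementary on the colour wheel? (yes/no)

yes

Angular distance: |4 − 184| = 180 = 180°.
Complementary requires 180°.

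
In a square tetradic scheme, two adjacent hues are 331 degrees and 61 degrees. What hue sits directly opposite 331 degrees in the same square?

A square tetradic scheme places four hues 90° apart; opposite corners are 180° apart.
331 + 180 = 511 → 511 − 360 = 151°

151°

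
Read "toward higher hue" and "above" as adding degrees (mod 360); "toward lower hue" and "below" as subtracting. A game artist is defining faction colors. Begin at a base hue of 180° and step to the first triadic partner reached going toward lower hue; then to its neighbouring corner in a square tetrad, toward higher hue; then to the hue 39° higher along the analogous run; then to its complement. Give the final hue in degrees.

9°

triadic ↓ −120°: 180 − 120 = 60°
square ↑ +90°: 60 + 90 = 150°
analog 39° ↑ +39°: 150 + 39 = 189°
complement +180°: 189 + 180 = 369 → 369 − 360 = 9°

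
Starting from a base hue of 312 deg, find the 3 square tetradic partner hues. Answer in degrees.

A square tetradic scheme places four hues every 90°.
312 + 90 = 402 → 402 − 360 = 42°
312 + 180 = 492 → 492 − 360 = 132°
312 + 270 = 582 → 582 − 360 = 222°

42°, 132° and 222°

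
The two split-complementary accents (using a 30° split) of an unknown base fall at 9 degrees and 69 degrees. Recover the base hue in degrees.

219°

The accents sit 30° either side of the complement, so the complement is their short-arc midpoint on the wheel.
Short-arc midpoint of 9° and 69°: 39°.
Base is 180° from the complement: 39 − 180 = -141 → -141 + 360 = 219°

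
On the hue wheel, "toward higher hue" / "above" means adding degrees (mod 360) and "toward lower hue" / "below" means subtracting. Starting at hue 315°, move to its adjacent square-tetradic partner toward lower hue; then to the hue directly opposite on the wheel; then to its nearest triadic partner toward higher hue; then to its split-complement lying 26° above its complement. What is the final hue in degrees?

−90° (square ↓): 315 − 90 = 225°
+180° (complement): 225 + 180 = 405 → 405 − 360 = 45°
+120° (triadic ↑): 45 + 120 = 165°
+206° (split-comp 26° ↑): 165 + 206 = 371 → 371 − 360 = 11°

11°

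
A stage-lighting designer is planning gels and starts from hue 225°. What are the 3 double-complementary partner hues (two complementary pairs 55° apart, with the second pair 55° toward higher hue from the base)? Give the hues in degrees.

A rectangular tetradic uses two complementary pairs 55° apart: offsets 0°, 55°, 180°, 235°.
225 + 55 = 280°
225 + 180 = 405 → 405 − 360 = 45°
225 + 235 = 460 → 460 − 360 = 100°

280°, 45° and 100°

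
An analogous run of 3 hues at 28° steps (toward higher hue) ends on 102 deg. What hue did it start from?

46°

2 steps of 28° (toward higher hue) give a net shift of +56°.
Start = end − shift: 102 − 56 = 46°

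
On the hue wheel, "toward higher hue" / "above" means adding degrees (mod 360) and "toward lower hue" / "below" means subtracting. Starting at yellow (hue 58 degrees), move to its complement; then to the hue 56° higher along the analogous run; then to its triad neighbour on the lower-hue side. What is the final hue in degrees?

+180° (complement): 58 + 180 = 238°
+56° (analog 56° ↑): 238 + 56 = 294°
−120° (triadic ↓): 294 − 120 = 174°

174°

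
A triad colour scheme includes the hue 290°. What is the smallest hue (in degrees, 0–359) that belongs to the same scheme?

50°

A triad places three hues 120° apart.
The full set through 290° is {50°, 170°, 290°}.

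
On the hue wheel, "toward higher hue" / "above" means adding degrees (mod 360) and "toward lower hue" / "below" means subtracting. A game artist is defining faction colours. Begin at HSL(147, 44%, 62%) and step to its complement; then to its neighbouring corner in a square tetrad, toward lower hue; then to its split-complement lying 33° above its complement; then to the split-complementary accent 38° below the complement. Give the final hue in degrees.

complement +180°: 147 + 180 = 327°
square ↓ −90°: 327 − 90 = 237°
split-comp 33° ↑ +213°: 237 + 213 = 450 → 450 − 360 = 90°
split-comp 38° ↓ +142°: 90 + 142 = 232°

232°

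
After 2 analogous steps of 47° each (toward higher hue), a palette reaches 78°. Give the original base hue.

344°

2 steps of 47° (toward higher hue) give a net shift of +94°.
Start = end − shift: 78 − 94 = -16 → -16 + 360 = 344°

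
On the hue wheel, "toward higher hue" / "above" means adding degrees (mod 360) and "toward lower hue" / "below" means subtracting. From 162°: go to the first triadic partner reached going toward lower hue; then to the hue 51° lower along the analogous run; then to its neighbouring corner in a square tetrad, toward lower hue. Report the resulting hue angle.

261°

−120° (triadic ↓): 162 − 120 = 42°
−51° (analog 51° ↓): 42 − 51 = -9 → -9 + 360 = 351°
−90° (square ↓): 351 − 90 = 261°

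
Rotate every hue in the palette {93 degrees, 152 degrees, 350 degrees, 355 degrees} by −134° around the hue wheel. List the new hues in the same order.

93 − 134 = -41 → -41 + 360 = 319°
152 − 134 = 18°
350 − 134 = 216°
355 − 134 = 221°

319°, 18°, 216°, 221°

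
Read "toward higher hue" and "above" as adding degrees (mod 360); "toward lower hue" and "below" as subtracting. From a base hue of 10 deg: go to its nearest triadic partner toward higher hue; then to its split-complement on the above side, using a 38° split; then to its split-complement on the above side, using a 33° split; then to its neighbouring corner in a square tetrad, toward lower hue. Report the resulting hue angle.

111°

10 + 120 = 130°   (triadic ↑)
130 + 218 = 348°   (split-comp 38° ↑)
348 + 213 = 561 → 561 − 360 = 201°   (split-comp 33° ↑)
201 − 90 = 111°   (square ↓)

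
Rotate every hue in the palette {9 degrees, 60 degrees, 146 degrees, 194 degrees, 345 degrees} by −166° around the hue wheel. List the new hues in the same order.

203°, 254°, 340°, 28°, 179°

9 − 166 = -157 → -157 + 360 = 203°
60 − 166 = -106 → -106 + 360 = 254°
146 − 166 = -20 → -20 + 360 = 340°
194 − 166 = 28°
345 − 166 = 179°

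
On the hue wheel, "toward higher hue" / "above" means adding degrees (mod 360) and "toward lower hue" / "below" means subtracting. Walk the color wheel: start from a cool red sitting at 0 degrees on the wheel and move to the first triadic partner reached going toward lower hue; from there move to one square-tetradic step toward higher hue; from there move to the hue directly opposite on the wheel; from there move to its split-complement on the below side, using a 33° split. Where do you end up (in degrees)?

triadic ↓ −120°: 0 − 120 = -120 → -120 + 360 = 240°
square ↑ +90°: 240 + 90 = 330°
complement +180°: 330 + 180 = 510 → 510 − 360 = 150°
split-comp 33° ↓ +147°: 150 + 147 = 297°

297°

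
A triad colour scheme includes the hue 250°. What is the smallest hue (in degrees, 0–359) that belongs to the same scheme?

A triad places three hues 120° apart.
The full set through 250° is {10°, 130°, 250°}.

10°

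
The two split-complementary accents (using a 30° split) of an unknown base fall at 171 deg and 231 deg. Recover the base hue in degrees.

21°

The accents sit 30° either side of the complement, so the complement is their short-arc midpoint on the wheel.
Short-arc midpoint of 171° and 231°: 201°.
Base is 180° from the complement: 201 − 180 = 21°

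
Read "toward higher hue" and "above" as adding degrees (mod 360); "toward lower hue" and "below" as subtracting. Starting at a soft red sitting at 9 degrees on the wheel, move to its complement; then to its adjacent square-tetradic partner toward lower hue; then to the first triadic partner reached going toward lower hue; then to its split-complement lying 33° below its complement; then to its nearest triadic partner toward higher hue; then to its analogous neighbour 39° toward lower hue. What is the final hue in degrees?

207°

9 + 180 = 189°   (complement)
189 − 90 = 99°   (square ↓)
99 − 120 = -21 → -21 + 360 = 339°   (triadic ↓)
339 + 147 = 486 → 486 − 360 = 126°   (split-comp 33° ↓)
126 + 120 = 246°   (triadic ↑)
246 − 39 = 207°   (analog 39° ↓)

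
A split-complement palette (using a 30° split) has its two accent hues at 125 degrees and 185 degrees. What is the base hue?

The accents sit 30° either side of the complement, so the complement is their short-arc midpoint on the wheel.
Short-arc midpoint of 125° and 185°: 155°.
Base is 180° from the complement: 155 − 180 = -25 → -25 + 360 = 335°

335°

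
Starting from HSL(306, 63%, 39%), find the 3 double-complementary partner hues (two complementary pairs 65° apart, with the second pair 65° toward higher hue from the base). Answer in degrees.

11°, 126°, 191°

306 + 65 = 371 → 371 − 360 = 11°
306 + 180 = 486 → 486 − 360 = 126°
306 + 245 = 551 → 551 − 360 = 191°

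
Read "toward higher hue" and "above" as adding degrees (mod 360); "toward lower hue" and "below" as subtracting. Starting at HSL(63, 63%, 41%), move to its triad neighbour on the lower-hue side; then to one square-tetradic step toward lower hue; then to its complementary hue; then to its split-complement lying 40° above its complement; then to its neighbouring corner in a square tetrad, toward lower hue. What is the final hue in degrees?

63 − 120 = -57 → -57 + 360 = 303°   (triadic ↓)
303 − 90 = 213°   (square ↓)
213 + 180 = 393 → 393 − 360 = 33°   (complement)
33 + 220 = 253°   (split-comp 40° ↑)
253 − 90 = 163°   (square ↓)

163°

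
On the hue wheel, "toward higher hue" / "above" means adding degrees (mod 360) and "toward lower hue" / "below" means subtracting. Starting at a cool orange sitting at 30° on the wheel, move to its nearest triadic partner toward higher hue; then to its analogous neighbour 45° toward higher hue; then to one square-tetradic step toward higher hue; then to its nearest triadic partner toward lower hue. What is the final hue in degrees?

triadic ↑ +120°: 30 + 120 = 150°
analog 45° ↑ +45°: 150 + 45 = 195°
square ↑ +90°: 195 + 90 = 285°
triadic ↓ −120°: 285 − 120 = 165°

165°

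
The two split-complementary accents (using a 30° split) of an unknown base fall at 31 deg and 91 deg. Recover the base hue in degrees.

241°

The accents sit 30° either side of the complement, so the complement is their short-arc midpoint on the wheel.
Short-arc midpoint of 31° and 91°: 61°.
Base is 180° from the complement: 61 − 180 = -119 → -119 + 360 = 241°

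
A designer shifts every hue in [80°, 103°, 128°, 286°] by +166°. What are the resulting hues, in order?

80 + 166 = 246°
103 + 166 = 269°
128 + 166 = 294°
286 + 166 = 452 → 452 − 360 = 92°

246°, 269°, 294°, 92°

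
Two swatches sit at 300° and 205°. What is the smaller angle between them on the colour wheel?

|300 − 205| = 95.
95 ≤ 180, so the shorter arc is 95°.

95°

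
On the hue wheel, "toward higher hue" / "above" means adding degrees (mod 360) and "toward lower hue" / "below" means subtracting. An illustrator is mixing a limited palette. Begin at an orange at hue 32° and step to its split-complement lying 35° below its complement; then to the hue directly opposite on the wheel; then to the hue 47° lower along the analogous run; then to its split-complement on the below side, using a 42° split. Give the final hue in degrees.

88°

32 + 145 = 177°   (split-comp 35° ↓)
177 + 180 = 357°   (complement)
357 − 47 = 310°   (analog 47° ↓)
310 + 138 = 448 → 448 − 360 = 88°   (split-comp 42° ↓)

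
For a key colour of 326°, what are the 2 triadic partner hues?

A triad places three hues 120° apart.
326 + 120 = 446 → 446 − 360 = 86°
326 + 240 = 566 → 566 − 360 = 206°

86° and 206°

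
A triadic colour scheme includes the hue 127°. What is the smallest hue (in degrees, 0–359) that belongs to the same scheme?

7°

A triad places three hues 120° apart.
The full set through 127° is {7°, 127°, 247°}.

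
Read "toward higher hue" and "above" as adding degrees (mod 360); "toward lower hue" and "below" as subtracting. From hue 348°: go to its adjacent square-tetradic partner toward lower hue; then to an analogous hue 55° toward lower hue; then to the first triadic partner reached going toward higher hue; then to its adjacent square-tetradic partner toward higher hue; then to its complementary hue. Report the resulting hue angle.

−90° (square ↓): 348 − 90 = 258°
−55° (analog 55° ↓): 258 − 55 = 203°
+120° (triadic ↑): 203 + 120 = 323°
+90° (square ↑): 323 + 90 = 413 → 413 − 360 = 53°
+180° (complement): 53 + 180 = 233°

233°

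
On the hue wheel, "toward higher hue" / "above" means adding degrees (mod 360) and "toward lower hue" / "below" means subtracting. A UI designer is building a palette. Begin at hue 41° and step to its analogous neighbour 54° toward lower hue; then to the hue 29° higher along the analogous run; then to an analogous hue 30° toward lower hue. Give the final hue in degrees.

346°

analog 54° ↓ −54°: 41 − 54 = -13 → -13 + 360 = 347°
analog 29° ↑ +29°: 347 + 29 = 376 → 376 − 360 = 16°
analog 30° ↓ −30°: 16 − 30 = -14 → -14 + 360 = 346°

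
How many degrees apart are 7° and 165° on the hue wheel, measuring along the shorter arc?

|7 − 165| = 158.
158 ≤ 180, so the shorter arc is 158°.

158°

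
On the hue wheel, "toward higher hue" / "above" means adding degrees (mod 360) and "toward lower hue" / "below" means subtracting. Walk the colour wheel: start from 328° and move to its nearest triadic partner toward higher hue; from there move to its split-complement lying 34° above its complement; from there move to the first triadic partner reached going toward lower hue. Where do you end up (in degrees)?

182°

328 + 120 = 448 → 448 − 360 = 88°   (triadic ↑)
88 + 214 = 302°   (split-comp 34° ↑)
302 − 120 = 182°   (triadic ↓)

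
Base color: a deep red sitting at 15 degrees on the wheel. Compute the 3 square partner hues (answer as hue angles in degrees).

A square tetradic scheme places four hues every 90°.
15 + 90 = 105°
15 + 180 = 195°
15 + 270 = 285°

105°, 195° and 285°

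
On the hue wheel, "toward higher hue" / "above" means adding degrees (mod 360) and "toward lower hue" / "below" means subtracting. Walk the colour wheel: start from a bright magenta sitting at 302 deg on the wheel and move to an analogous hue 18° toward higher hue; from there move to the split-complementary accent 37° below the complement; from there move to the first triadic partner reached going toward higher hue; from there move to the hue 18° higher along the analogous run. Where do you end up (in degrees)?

241°

302 + 18 = 320°   (analog 18° ↑)
320 + 143 = 463 → 463 − 360 = 103°   (split-comp 37° ↓)
103 + 120 = 223°   (triadic ↑)
223 + 18 = 241°   (analog 18° ↑)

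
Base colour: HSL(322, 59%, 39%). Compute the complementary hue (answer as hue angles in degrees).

142°

The complement sits 180° across the wheel.
322 + 180 = 502 → 502 − 360 = 142°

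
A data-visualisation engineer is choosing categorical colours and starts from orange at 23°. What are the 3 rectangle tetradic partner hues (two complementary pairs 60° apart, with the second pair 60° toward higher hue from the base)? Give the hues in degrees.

83°, 203°, 263°

A rectangular tetradic uses two complementary pairs 60° apart: offsets 0°, 60°, 180°, 240°.
23 + 60 = 83°
23 + 180 = 203°
23 + 240 = 263°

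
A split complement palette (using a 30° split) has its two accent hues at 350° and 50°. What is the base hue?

200°

The accents sit 30° either side of the complement, so the complement is their short-arc midpoint on the wheel.
Short-arc midpoint of 350° and 50°: 20°.
Base is 180° from the complement: 20 − 180 = -160 → -160 + 360 = 200°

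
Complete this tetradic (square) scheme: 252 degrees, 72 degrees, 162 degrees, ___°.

342°

A square tetradic scheme places four hues every 90°.
The full set through 72° is {72°, 162°, 252°, 342°}.
Given {72°, 162°, 252°}, the missing hue is 342°.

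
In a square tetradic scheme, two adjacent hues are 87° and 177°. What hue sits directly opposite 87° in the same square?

267°

A square tetradic scheme places four hues 90° apart; opposite corners are 180° apart.
87 + 180 = 267°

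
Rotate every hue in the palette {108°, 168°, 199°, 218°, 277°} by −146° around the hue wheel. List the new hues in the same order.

322°, 22°, 53°, 72°, 131°

108 − 146 = -38 → -38 + 360 = 322°
168 − 146 = 22°
199 − 146 = 53°
218 − 146 = 72°
277 − 146 = 131°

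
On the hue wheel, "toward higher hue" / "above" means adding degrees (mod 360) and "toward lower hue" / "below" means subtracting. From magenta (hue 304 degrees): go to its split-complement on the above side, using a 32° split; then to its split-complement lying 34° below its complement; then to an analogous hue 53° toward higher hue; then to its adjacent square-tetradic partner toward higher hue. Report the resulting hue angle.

+212° (split-comp 32° ↑): 304 + 212 = 516 → 516 − 360 = 156°
+146° (split-comp 34° ↓): 156 + 146 = 302°
+53° (analog 53° ↑): 302 + 53 = 355°
+90° (square ↑): 355 + 90 = 445 → 445 − 360 = 85°

85°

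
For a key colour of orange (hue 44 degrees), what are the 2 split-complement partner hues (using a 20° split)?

Complement of 44 degrees: 44 + 180 = 224°
224 − 20 = 204°
224 + 20 = 244°

204° and 244°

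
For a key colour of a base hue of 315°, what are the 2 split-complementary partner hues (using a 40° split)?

Complement of 315°: 315 + 180 = 495 → 495 − 360 = 135°
135 − 40 = 95°
135 + 40 = 175°

95° and 175°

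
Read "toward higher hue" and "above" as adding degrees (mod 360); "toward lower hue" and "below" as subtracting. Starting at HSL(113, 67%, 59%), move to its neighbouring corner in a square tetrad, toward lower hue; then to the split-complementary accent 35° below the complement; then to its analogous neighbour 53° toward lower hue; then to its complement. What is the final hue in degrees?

square ↓ −90°: 113 − 90 = 23°
split-comp 35° ↓ +145°: 23 + 145 = 168°
analog 53° ↓ −53°: 168 − 53 = 115°
complement +180°: 115 + 180 = 295°

295°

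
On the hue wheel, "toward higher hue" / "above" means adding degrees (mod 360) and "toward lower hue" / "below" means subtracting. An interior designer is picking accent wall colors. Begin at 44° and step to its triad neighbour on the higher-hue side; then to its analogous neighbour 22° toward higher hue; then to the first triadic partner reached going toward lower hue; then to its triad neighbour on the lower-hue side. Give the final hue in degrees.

triadic ↑ +120°: 44 + 120 = 164°
analog 22° ↑ +22°: 164 + 22 = 186°
triadic ↓ −120°: 186 − 120 = 66°
triadic ↓ −120°: 66 − 120 = -54 → -54 + 360 = 306°

306°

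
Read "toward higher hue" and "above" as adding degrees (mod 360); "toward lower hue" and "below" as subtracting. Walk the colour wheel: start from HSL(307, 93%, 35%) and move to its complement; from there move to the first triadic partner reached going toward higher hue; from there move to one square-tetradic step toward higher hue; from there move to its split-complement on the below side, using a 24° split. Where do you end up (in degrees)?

133°

+180° (complement): 307 + 180 = 487 → 487 − 360 = 127°
+120° (triadic ↑): 127 + 120 = 247°
+90° (square ↑): 247 + 90 = 337°
+156° (split-comp 24° ↓): 337 + 156 = 493 → 493 − 360 = 133°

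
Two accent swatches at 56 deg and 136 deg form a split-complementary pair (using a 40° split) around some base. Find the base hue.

276°

The accents sit 40° either side of the complement, so the complement is their short-arc midpoint on the wheel.
Short-arc midpoint of 56° and 136°: 96°.
Base is 180° from the complement: 96 − 180 = -84 → -84 + 360 = 276°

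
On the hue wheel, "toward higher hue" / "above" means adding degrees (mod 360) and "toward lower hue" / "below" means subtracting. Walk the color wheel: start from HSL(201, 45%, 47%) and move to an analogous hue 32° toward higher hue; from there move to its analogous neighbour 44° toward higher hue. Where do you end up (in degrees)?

277°

201 + 32 = 233°   (analog 32° ↑)
233 + 44 = 277°   (analog 44° ↑)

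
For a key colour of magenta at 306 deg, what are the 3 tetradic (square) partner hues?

36°, 126°, and 216°

A square tetradic scheme places four hues every 90°.
306 + 90 = 396 → 396 − 360 = 36°
306 + 180 = 486 → 486 − 360 = 126°
306 + 270 = 576 → 576 − 360 = 216°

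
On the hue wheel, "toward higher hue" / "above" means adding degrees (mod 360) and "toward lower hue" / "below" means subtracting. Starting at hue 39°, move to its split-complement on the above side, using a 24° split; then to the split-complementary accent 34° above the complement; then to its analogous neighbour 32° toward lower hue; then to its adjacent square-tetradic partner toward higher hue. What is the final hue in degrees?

+204° (split-comp 24° ↑): 39 + 204 = 243°
+214° (split-comp 34° ↑): 243 + 214 = 457 → 457 − 360 = 97°
−32° (analog 32° ↓): 97 − 32 = 65°
+90° (square ↑): 65 + 90 = 155°

155°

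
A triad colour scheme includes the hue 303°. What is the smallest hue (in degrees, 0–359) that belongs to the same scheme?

A triad places three hues 120° apart.
The full set through 303° is {63°, 183°, 303°}.

63°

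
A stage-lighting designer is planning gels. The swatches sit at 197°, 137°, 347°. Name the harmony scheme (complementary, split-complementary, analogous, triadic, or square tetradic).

split-complementary

Sort the hues: 137°, 197°, 347°.
Successive gaps around the wheel: 60°, 150°, 150°.
Two 150° gaps and one 60° gap — a base hue opposite a pair of accents 30° either side of its complement — is the split-complementary pattern.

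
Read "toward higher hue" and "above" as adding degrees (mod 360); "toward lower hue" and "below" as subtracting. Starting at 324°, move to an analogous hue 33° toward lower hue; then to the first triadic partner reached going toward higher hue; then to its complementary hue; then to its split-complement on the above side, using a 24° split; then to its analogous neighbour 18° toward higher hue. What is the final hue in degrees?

93°

analog 33° ↓ −33°: 324 − 33 = 291°
triadic ↑ +120°: 291 + 120 = 411 → 411 − 360 = 51°
complement +180°: 51 + 180 = 231°
split-comp 24° ↑ +204°: 231 + 204 = 435 → 435 − 360 = 75°
analog 18° ↑ +18°: 75 + 18 = 93°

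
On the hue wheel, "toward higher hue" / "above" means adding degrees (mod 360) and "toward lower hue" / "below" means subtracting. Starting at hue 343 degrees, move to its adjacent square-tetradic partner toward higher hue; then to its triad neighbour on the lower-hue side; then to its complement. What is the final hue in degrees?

square ↑ +90°: 343 + 90 = 433 → 433 − 360 = 73°
triadic ↓ −120°: 73 − 120 = -47 → -47 + 360 = 313°
complement +180°: 313 + 180 = 493 → 493 − 360 = 133°

133°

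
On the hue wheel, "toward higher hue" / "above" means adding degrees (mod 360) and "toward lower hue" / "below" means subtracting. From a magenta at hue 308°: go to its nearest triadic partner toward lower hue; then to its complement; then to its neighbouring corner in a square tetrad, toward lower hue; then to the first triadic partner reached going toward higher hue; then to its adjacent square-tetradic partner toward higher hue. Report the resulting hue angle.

308 − 120 = 188°   (triadic ↓)
188 + 180 = 368 → 368 − 360 = 8°   (complement)
8 − 90 = -82 → -82 + 360 = 278°   (square ↓)
278 + 120 = 398 → 398 − 360 = 38°   (triadic ↑)
38 + 90 = 128°   (square ↑)

128°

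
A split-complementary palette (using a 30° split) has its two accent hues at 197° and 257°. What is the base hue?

The accents sit 30° either side of the complement, so the complement is their short-arc midpoint on the wheel.
Short-arc midpoint of 197° and 257°: 227°.
Base is 180° from the complement: 227 − 180 = 47°

47°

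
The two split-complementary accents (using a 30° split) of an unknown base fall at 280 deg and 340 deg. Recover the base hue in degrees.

The accents sit 30° either side of the complement, so the complement is their short-arc midpoint on the wheel.
Short-arc midpoint of 280° and 340°: 310°.
Base is 180° from the complement: 310 − 180 = 130°

130°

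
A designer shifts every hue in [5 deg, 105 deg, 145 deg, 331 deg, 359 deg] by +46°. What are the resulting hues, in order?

5 + 46 = 51°
105 + 46 = 151°
145 + 46 = 191°
331 + 46 = 377 → 377 − 360 = 17°
359 + 46 = 405 → 405 − 360 = 45°

51°, 151°, 191°, 17°, 45°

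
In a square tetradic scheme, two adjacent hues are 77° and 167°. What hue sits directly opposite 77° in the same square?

A square tetradic scheme places four hues 90° apart; opposite corners are 180° apart.
77 + 180 = 257°

257°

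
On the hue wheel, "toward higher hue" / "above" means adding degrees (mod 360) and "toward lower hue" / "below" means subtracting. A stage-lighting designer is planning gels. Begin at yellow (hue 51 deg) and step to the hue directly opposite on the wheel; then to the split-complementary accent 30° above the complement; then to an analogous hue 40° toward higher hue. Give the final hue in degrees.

51 + 180 = 231°   (complement)
231 + 210 = 441 → 441 − 360 = 81°   (split-comp 30° ↑)
81 + 40 = 121°   (analog 40° ↑)

121°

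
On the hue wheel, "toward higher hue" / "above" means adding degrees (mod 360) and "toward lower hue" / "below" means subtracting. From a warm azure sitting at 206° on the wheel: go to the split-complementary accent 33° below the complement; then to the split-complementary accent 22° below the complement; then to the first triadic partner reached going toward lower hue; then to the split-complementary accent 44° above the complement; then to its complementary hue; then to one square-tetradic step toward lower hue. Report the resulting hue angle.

345°

split-comp 33° ↓ +147°: 206 + 147 = 353°
split-comp 22° ↓ +158°: 353 + 158 = 511 → 511 − 360 = 151°
triadic ↓ −120°: 151 − 120 = 31°
split-comp 44° ↑ +224°: 31 + 224 = 255°
complement +180°: 255 + 180 = 435 → 435 − 360 = 75°
square ↓ −90°: 75 − 90 = -15 → -15 + 360 = 345°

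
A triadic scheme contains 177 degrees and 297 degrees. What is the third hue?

57°

A triad spaces three hues 120° apart.
The full set is {57°, 177°, 297°}.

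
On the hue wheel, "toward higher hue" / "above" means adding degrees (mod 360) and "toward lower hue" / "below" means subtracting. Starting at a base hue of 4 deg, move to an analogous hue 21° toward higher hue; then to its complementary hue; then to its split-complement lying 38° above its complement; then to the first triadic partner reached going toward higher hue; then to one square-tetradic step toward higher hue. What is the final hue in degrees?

273°

analog 21° ↑ +21°: 4 + 21 = 25°
complement +180°: 25 + 180 = 205°
split-comp 38° ↑ +218°: 205 + 218 = 423 → 423 − 360 = 63°
triadic ↑ +120°: 63 + 120 = 183°
square ↑ +90°: 183 + 90 = 273°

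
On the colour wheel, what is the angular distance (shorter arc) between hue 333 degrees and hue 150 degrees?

|333 − 150| = 183.
The shorter arc is 360 − 183 = 177°.

177°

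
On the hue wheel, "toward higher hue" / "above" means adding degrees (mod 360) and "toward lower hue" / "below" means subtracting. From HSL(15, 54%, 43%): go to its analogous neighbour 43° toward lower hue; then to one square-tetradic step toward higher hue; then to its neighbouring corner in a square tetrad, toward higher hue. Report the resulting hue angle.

152°

analog 43° ↓ −43°: 15 − 43 = -28 → -28 + 360 = 332°
square ↑ +90°: 332 + 90 = 422 → 422 − 360 = 62°
square ↑ +90°: 62 + 90 = 152°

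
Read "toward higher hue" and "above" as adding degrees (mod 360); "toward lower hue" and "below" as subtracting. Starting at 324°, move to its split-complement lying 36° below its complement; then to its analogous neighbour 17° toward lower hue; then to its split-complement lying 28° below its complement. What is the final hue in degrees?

243°

+144° (split-comp 36° ↓): 324 + 144 = 468 → 468 − 360 = 108°
−17° (analog 17° ↓): 108 − 17 = 91°
+152° (split-comp 28° ↓): 91 + 152 = 243°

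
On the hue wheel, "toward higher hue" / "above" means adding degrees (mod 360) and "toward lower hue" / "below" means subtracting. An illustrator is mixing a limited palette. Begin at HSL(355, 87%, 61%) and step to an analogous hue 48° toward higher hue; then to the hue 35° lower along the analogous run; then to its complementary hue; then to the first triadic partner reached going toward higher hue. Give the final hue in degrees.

308°

355 + 48 = 403 → 403 − 360 = 43°   (analog 48° ↑)
43 − 35 = 8°   (analog 35° ↓)
8 + 180 = 188°   (complement)
188 + 120 = 308°   (triadic ↑)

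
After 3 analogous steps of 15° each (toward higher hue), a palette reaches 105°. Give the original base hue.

3 steps of 15° (toward higher hue) give a net shift of +45°.
Start = end − shift: 105 − 45 = 60°

60°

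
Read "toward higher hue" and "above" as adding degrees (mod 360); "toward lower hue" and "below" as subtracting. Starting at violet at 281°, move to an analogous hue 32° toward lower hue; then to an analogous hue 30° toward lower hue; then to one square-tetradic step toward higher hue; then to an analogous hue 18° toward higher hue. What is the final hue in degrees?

281 − 32 = 249°   (analog 32° ↓)
249 − 30 = 219°   (analog 30° ↓)
219 + 90 = 309°   (square ↑)
309 + 18 = 327°   (analog 18° ↑)

327°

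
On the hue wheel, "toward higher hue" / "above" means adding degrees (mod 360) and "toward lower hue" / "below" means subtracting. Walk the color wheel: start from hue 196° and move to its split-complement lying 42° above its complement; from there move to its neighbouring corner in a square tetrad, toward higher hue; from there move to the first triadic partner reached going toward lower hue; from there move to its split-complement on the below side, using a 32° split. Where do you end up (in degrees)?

176°

+222° (split-comp 42° ↑): 196 + 222 = 418 → 418 − 360 = 58°
+90° (square ↑): 58 + 90 = 148°
−120° (triadic ↓): 148 − 120 = 28°
+148° (split-comp 32° ↓): 28 + 148 = 176°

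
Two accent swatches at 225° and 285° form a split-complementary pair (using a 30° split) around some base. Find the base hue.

The accents sit 30° either side of the complement, so the complement is their short-arc midpoint on the wheel.
Short-arc midpoint of 225° and 285°: 255°.
Base is 180° from the complement: 255 − 180 = 75°

75°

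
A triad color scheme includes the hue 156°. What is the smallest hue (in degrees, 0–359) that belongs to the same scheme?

A triad places three hues 120° apart.
The full set through 156° is {36°, 156°, 276°}.

36°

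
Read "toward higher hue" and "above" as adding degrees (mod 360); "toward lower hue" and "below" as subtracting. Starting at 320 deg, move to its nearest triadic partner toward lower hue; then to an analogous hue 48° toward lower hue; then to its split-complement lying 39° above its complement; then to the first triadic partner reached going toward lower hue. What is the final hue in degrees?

251°

320 − 120 = 200°   (triadic ↓)
200 − 48 = 152°   (analog 48° ↓)
152 + 219 = 371 → 371 − 360 = 11°   (split-comp 39° ↑)
11 − 120 = -109 → -109 + 360 = 251°   (triadic ↓)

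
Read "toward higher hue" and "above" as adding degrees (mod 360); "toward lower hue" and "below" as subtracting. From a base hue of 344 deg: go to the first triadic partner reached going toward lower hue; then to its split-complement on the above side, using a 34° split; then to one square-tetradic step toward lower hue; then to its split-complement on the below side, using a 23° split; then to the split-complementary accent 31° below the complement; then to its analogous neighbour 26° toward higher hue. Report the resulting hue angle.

320°

344 − 120 = 224°   (triadic ↓)
224 + 214 = 438 → 438 − 360 = 78°   (split-comp 34° ↑)
78 − 90 = -12 → -12 + 360 = 348°   (square ↓)
348 + 157 = 505 → 505 − 360 = 145°   (split-comp 23° ↓)
145 + 149 = 294°   (split-comp 31° ↓)
294 + 26 = 320°   (analog 26° ↑)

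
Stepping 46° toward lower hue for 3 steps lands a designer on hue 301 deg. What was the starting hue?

3 steps of 46° (toward lower hue) give a net shift of −138°.
Start = end − shift: 301 + 138 = 439 → 439 − 360 = 79°

79°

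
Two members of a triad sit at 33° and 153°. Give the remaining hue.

273°

A triad spaces three hues 120° apart.
The full set is {33°, 153°, 273°}.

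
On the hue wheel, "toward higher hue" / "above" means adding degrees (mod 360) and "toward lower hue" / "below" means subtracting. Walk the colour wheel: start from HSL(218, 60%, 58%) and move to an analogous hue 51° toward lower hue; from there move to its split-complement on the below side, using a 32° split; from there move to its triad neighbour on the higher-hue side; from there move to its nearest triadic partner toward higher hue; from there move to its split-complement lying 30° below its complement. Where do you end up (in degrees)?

345°

−51° (analog 51° ↓): 218 − 51 = 167°
+148° (split-comp 32° ↓): 167 + 148 = 315°
+120° (triadic ↑): 315 + 120 = 435 → 435 − 360 = 75°
+120° (triadic ↑): 75 + 120 = 195°
+150° (split-comp 30° ↓): 195 + 150 = 345°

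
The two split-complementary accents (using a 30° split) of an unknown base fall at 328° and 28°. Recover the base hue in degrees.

The accents sit 30° either side of the complement, so the complement is their short-arc midpoint on the wheel.
Short-arc midpoint of 328° and 28°: 358°.
Base is 180° from the complement: 358 − 180 = 178°

178°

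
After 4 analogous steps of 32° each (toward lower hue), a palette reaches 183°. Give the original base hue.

311°

4 steps of 32° (toward lower hue) give a net shift of −128°.
Start = end − shift: 183 + 128 = 311°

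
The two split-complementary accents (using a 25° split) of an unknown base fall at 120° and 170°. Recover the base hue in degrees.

325°

The accents sit 25° either side of the complement, so the complement is their short-arc midpoint on the wheel.
Short-arc midpoint of 120° and 170°: 145°.
Base is 180° from the complement: 145 − 180 = -35 → -35 + 360 = 325°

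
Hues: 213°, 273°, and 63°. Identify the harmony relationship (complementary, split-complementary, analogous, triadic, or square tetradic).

split-complementary

Sort the hues: 63°, 213°, 273°.
Successive gaps around the wheel: 150°, 60°, 150°.
Two 150° gaps and one 60° gap — a base hue opposite a pair of accents 30° either side of its complement — is the split-complementary pattern.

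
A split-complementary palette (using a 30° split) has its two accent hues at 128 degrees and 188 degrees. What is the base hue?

The accents sit 30° either side of the complement, so the complement is their short-arc midpoint on the wheel.
Short-arc midpoint of 128° and 188°: 158°.
Base is 180° from the complement: 158 − 180 = -22 → -22 + 360 = 338°

338°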